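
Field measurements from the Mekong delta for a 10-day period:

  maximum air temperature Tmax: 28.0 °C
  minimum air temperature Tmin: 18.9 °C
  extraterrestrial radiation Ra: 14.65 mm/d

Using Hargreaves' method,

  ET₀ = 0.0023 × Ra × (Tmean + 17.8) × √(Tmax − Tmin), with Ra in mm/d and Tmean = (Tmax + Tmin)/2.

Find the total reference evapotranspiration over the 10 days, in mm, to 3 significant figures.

41.9 mm

Tmean = (28.0 + 18.9)/2 = 23.45 °C
ET₀ = 0.0023 × 14.65 × (23.45 + 17.8) × √9.1 = 0.0023 × 14.65 × 41.25 × 3.0166 = 4.1928 mm/d
Over 10 days: 4.1928 × 10 = 41.928 mm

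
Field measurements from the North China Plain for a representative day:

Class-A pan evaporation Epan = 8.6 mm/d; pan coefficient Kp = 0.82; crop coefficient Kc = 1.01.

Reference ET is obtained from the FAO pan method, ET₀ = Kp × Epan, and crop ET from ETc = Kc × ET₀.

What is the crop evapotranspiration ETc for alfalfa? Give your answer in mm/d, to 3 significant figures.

7.12 mm/d

ET₀ = 0.82 × 8.6 = 7.0520 mm/d
ETc = Kc × ET₀ = 1.01 × 7.0520 = 7.1225 mm/d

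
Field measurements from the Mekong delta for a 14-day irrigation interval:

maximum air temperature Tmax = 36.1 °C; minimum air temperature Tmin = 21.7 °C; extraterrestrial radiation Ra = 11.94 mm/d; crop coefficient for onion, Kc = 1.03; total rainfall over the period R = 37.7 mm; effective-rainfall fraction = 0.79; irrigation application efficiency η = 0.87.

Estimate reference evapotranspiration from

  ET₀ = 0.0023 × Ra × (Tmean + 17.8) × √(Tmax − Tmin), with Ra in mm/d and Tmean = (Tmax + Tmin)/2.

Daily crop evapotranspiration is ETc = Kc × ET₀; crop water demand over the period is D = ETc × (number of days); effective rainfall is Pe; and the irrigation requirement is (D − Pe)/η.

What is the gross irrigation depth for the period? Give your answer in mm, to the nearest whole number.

Tmean = (36.1 + 21.7)/2 = 28.90 °C
ET₀ = 0.0023 × 11.94 × (28.90 + 17.8) × √14.4 = 0.0023 × 11.94 × 46.70 × 3.7947 = 4.8666 mm/d
ETc = Kc × ET₀ = 1.03 × 4.8666 = 5.0126 mm/d
Crop demand D = ETc × 14 d = 5.0126 × 14 = 70.176 mm
Pe = 0.79 × 37.7 = 29.783 mm
D − Pe = 70.176 − 29.783 = 40.393 mm
Gross irrigation = 40.393 / 0.87 = 46.429 mm

46 mm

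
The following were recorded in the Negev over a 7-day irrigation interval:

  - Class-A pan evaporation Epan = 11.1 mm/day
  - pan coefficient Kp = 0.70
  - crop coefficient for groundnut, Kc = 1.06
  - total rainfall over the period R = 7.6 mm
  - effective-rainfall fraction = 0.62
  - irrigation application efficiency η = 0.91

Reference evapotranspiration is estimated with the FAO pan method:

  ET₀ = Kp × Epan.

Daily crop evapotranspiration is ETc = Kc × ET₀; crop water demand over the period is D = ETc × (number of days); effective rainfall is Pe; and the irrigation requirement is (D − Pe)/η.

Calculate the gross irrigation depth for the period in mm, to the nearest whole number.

ET₀ = 0.70 × 11.1 = 7.7700 mm/d
ETc = Kc × ET₀ = 1.06 × 7.7700 = 8.2362 mm/d
Crop demand D = ETc × 7 d = 8.2362 × 7 = 57.653 mm
Pe = 0.62 × 7.6 = 4.712 mm
D − Pe = 57.653 − 4.712 = 52.941 mm
Gross irrigation = 52.941 / 0.91 = 58.177 mm

58 mm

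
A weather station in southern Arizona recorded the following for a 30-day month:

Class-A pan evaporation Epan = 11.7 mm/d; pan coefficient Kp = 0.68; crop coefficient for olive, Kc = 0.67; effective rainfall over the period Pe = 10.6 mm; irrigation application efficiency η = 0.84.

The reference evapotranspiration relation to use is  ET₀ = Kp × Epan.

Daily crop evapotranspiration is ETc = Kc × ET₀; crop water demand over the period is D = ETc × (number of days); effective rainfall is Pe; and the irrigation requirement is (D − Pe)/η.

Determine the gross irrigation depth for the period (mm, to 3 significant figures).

178 mm

ET₀ = 0.68 × 11.7 = 7.9560 mm/d
ETc = Kc × ET₀ = 0.67 × 7.9560 = 5.3305 mm/d
Crop demand D = ETc × 30 d = 5.3305 × 30 = 159.915 mm
D − Pe = 159.915 − 10.6 = 149.315 mm
Gross irrigation = 149.315 / 0.84 = 177.756 mm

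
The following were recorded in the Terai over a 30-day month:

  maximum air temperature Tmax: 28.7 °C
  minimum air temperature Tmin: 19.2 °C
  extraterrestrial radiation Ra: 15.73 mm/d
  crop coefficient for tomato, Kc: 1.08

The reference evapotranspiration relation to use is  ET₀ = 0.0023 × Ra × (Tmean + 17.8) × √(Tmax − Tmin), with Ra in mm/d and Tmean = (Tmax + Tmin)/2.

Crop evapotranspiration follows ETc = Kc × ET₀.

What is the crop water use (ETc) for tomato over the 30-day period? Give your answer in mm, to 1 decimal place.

150.8 mm

Tmean = (28.7 + 19.2)/2 = 23.95 °C
ET₀ = 0.0023 × 15.73 × (23.95 + 17.8) × √9.5 = 0.0023 × 15.73 × 41.75 × 3.0822 = 4.6556 mm/d
ETc = Kc × ET₀ = 1.08 × 4.6556 = 5.0280 mm/d
Over 30 days: 5.0280 × 30 = 150.840 mm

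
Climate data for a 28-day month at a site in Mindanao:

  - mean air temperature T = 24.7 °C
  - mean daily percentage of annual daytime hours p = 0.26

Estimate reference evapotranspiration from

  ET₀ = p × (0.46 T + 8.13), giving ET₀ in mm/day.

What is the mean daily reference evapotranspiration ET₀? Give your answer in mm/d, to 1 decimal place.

ET₀ = 0.26 × (0.46 × 24.7 + 8.13) = 0.26 × 19.492 = 5.0679 mm/d

5.1 mm/d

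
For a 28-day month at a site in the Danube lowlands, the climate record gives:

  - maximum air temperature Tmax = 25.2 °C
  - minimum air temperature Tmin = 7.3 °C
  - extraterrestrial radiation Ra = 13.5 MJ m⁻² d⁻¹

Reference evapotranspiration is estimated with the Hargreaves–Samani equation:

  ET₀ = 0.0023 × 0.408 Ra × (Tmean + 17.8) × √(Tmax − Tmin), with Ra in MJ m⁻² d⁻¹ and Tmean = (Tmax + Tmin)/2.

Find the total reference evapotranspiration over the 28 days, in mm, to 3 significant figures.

51.1 mm

Tmean = (25.2 + 7.3)/2 = 16.25 °C
0.408 Ra = 0.408 × 13.5 = 5.5080 mm/d equivalent
ET₀ = 0.0023 × 5.5080 × (16.25 + 17.8) × √17.9 = 0.0023 × 5.5080 × 34.05 × 4.2308 = 1.8250 mm/d
Over 28 days: 1.8250 × 28 = 51.100 mm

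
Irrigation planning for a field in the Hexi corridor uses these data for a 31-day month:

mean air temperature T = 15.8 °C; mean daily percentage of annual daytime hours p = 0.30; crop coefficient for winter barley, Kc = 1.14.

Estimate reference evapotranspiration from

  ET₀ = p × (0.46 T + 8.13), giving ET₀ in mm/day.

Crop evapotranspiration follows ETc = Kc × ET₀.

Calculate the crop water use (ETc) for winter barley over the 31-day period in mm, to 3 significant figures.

163 mm

ET₀ = 0.30 × (0.46 × 15.8 + 8.13) = 0.30 × 15.398 = 4.6194 mm/d
ETc = Kc × ET₀ = 1.14 × 4.6194 = 5.2661 mm/d
Over 31 days: 5.2661 × 31 = 163.249 mm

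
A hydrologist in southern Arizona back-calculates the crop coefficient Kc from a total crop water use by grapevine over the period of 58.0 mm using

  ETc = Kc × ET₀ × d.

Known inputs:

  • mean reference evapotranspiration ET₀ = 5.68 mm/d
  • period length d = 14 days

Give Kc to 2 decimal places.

ETc = Kc × ET₀ × d  ⇒  Kc = ETc / (ET₀ × d)
Kc = 58.0 / (5.68 × 14) = 58.0 / 79.52 = 0.7294

0.73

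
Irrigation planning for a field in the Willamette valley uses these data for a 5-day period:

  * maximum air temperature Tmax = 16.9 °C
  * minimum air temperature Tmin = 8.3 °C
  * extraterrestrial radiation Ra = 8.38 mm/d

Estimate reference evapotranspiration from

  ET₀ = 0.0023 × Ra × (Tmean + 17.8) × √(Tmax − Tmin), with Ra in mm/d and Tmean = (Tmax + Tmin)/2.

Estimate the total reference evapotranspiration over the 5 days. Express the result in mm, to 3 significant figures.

8.59 mm

Tmean = (16.9 + 8.3)/2 = 12.60 °C
ET₀ = 0.0023 × 8.38 × (12.60 + 17.8) × √8.6 = 0.0023 × 8.38 × 30.40 × 2.9326 = 1.7183 mm/d
Over 5 days: 1.7183 × 5 = 8.592 mm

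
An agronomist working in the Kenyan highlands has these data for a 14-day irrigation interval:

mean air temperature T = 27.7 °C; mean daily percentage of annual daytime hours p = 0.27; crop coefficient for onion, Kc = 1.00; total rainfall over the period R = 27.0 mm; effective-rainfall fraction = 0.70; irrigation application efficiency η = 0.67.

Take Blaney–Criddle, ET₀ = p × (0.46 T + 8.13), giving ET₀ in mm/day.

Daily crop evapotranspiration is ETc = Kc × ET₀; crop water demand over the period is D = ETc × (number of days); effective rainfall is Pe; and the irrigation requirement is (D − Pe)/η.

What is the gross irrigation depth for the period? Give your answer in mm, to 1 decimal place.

89.5 mm

ET₀ = 0.27 × (0.46 × 27.7 + 8.13) = 0.27 × 20.872 = 5.6354 mm/d
ETc = Kc × ET₀ = 1.00 × 5.6354 = 5.6354 mm/d
Crop demand D = ETc × 14 d = 5.6354 × 14 = 78.896 mm
Pe = 0.70 × 27.0 = 18.900 mm
D − Pe = 78.896 − 18.900 = 59.996 mm
Gross irrigation = 59.996 / 0.67 = 89.546 mm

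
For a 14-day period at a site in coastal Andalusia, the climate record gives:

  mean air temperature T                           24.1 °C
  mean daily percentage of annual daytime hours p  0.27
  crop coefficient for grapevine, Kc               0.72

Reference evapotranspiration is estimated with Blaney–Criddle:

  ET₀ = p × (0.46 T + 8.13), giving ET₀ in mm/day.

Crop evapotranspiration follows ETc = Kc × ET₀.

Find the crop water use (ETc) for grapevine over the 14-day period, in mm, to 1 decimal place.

52.3 mm

ET₀ = 0.27 × (0.46 × 24.1 + 8.13) = 0.27 × 19.216 = 5.1883 mm/d
ETc = Kc × ET₀ = 0.72 × 5.1883 = 3.7356 mm/d
Over 14 days: 3.7356 × 14 = 52.298 mm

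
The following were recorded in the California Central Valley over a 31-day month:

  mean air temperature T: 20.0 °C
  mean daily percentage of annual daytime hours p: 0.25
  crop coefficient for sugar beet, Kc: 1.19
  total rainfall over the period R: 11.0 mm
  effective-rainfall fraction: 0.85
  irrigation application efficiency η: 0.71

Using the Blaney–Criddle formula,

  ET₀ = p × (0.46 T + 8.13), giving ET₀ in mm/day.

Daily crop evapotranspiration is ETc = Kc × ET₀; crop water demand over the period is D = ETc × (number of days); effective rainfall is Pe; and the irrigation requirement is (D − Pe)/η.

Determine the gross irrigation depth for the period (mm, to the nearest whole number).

212 mm

ET₀ = 0.25 × (0.46 × 20.0 + 8.13) = 0.25 × 17.330 = 4.3325 mm/d
ETc = Kc × ET₀ = 1.19 × 4.3325 = 5.1557 mm/d
Crop demand D = ETc × 31 d = 5.1557 × 31 = 159.827 mm
Pe = 0.85 × 11.0 = 9.350 mm
D − Pe = 159.827 − 9.350 = 150.477 mm
Gross irrigation = 150.477 / 0.71 = 211.939 mm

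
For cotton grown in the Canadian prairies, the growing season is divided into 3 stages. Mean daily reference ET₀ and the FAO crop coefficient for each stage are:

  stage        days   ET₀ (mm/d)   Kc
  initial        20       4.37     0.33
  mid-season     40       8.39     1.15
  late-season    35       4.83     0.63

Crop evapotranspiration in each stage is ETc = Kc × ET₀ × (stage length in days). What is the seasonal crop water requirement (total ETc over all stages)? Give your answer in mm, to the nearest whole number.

initial: 0.33 × 4.37 × 20 = 28.84 mm
mid-season: 1.15 × 8.39 × 40 = 385.94 mm
late-season: 0.63 × 4.83 × 35 = 106.50 mm
Seasonal total = 521.28 mm

521 mm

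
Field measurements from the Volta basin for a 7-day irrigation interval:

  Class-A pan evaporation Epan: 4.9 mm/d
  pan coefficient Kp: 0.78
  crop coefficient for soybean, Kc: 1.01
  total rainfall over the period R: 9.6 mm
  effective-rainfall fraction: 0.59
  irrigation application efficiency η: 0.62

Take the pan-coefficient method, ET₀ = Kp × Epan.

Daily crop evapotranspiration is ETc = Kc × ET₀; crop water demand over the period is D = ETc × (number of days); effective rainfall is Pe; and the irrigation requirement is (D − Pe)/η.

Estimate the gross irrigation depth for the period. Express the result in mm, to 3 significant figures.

34.4 mm

ET₀ = 0.78 × 4.9 = 3.8220 mm/d
ETc = Kc × ET₀ = 1.01 × 3.8220 = 3.8602 mm/d
Crop demand D = ETc × 7 d = 3.8602 × 7 = 27.021 mm
Pe = 0.59 × 9.6 = 5.664 mm
D − Pe = 27.021 − 5.664 = 21.357 mm
Gross irrigation = 21.357 / 0.62 = 34.447 mm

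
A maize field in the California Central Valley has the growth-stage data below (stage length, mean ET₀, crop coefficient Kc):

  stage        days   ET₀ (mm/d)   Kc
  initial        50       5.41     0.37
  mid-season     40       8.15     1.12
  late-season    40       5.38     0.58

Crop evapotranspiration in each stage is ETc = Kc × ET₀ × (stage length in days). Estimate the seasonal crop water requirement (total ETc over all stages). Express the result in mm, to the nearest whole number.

initial: 0.37 × 5.41 × 50 = 100.09 mm
mid-season: 1.12 × 8.15 × 40 = 365.12 mm
late-season: 0.58 × 5.38 × 40 = 124.82 mm
Seasonal total = 590.03 mm

590 mm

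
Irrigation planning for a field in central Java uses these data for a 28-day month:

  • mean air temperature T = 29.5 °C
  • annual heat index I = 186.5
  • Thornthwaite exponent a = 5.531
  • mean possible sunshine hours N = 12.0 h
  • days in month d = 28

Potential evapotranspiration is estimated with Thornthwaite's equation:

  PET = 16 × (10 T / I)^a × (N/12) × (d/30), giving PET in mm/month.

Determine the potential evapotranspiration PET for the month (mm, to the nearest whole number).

189 mm

10T/I = 10 × 29.5 / 186.5 = 1.5818
(10T/I)^a = 1.5818^5.531 = 12.6330
Uncorrected PET = 16 × 12.6330 = 202.128 mm
Correction = (N/12)(d/30) = (12.0/12)(28/30) = 0.9333
PET = 202.128 × 0.9333 = 188.646 mm/month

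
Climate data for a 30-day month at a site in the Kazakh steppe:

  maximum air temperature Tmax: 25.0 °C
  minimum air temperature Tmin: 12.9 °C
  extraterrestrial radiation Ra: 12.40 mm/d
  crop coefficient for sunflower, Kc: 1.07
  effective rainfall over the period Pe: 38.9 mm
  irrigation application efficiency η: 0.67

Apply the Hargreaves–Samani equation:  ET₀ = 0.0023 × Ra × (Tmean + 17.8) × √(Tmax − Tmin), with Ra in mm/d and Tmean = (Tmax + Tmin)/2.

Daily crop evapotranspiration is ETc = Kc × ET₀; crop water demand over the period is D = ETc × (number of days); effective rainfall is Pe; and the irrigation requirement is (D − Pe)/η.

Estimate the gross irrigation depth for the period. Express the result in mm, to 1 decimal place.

Tmean = (25.0 + 12.9)/2 = 18.95 °C
ET₀ = 0.0023 × 12.40 × (18.95 + 17.8) × √12.1 = 0.0023 × 12.40 × 36.75 × 3.4785 = 3.6459 mm/d
ETc = Kc × ET₀ = 1.07 × 3.6459 = 3.9011 mm/d
Crop demand D = ETc × 30 d = 3.9011 × 30 = 117.033 mm
D − Pe = 117.033 − 38.9 = 78.133 mm
Gross irrigation = 78.133 / 0.67 = 116.616 mm

116.6 mm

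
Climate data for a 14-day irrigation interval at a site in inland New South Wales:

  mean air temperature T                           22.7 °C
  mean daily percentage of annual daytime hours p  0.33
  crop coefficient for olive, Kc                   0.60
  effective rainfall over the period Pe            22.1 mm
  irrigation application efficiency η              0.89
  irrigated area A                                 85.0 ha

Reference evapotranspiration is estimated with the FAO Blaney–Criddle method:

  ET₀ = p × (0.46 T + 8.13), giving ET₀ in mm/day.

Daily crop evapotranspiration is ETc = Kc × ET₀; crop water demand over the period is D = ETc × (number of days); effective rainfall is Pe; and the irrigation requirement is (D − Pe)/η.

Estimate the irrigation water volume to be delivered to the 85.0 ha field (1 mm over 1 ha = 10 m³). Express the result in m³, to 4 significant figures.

28060 m³

ET₀ = 0.33 × (0.46 × 22.7 + 8.13) = 0.33 × 18.572 = 6.1288 mm/d
ETc = Kc × ET₀ = 0.60 × 6.1288 = 3.6773 mm/d
Crop demand D = ETc × 14 d = 3.6773 × 14 = 51.482 mm
D − Pe = 51.482 − 22.1 = 29.382 mm
Gross irrigation = 29.382 / 0.89 = 33.013 mm
Volume = 33.013 mm × 85.0 ha × 10 = 28061.1 m³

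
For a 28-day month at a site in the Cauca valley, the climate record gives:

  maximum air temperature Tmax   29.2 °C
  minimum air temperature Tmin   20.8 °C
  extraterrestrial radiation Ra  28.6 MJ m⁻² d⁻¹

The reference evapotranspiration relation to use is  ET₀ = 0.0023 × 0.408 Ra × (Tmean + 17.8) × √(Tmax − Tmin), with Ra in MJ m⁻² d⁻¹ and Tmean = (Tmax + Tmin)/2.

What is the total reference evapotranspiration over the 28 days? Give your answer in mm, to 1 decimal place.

93.2 mm

Tmean = (29.2 + 20.8)/2 = 25.00 °C
0.408 Ra = 0.408 × 28.6 = 11.6688 mm/d equivalent
ET₀ = 0.0023 × 11.6688 × (25.00 + 17.8) × √8.4 = 0.0023 × 11.6688 × 42.80 × 2.8983 = 3.3292 mm/d
Over 28 days: 3.3292 × 28 = 93.218 mm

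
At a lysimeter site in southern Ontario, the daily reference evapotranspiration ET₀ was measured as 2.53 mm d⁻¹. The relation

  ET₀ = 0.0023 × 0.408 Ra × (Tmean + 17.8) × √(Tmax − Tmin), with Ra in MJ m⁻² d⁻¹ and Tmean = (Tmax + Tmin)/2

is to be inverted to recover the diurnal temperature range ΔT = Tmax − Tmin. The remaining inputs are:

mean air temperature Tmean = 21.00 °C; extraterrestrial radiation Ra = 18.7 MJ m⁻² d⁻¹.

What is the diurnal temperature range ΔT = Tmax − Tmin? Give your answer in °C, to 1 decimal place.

√ΔT = ET₀ / [0.0023 × 0.408 × Ra × (Tmean+17.8)] = 2.53 / (0.0023 × 7.6296 × 38.80) = 3.7159
ΔT = 3.7159² = 13.808 °C

13.8 °C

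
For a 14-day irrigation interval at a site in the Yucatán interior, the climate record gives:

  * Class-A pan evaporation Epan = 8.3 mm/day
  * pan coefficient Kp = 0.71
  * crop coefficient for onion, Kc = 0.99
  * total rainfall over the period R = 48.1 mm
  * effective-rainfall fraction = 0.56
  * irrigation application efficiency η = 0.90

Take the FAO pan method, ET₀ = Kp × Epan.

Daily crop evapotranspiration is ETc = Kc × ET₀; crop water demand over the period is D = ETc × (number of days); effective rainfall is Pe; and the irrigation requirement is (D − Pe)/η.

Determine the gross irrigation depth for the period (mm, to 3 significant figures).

ET₀ = 0.71 × 8.3 = 5.8930 mm/d
ETc = Kc × ET₀ = 0.99 × 5.8930 = 5.8341 mm/d
Crop demand D = ETc × 14 d = 5.8341 × 14 = 81.677 mm
Pe = 0.56 × 48.1 = 26.936 mm
D − Pe = 81.677 − 26.936 = 54.741 mm
Gross irrigation = 54.741 / 0.90 = 60.823 mm

60.8 mm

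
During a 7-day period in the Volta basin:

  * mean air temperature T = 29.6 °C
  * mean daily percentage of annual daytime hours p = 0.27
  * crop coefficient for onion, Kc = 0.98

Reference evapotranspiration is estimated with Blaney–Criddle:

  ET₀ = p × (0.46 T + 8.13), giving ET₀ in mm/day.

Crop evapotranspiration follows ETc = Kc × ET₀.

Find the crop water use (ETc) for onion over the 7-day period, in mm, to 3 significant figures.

ET₀ = 0.27 × (0.46 × 29.6 + 8.13) = 0.27 × 21.746 = 5.8714 mm/d
ETc = Kc × ET₀ = 0.98 × 5.8714 = 5.7540 mm/d
Over 7 days: 5.7540 × 7 = 40.278 mm

40.3 mm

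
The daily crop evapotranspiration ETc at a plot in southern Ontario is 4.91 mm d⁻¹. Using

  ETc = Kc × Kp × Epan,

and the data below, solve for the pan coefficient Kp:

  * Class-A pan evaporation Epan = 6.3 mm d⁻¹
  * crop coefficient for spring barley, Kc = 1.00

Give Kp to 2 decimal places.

ETc = Kc × Kp × Epan  ⇒  Kp = ETc / (Kc × Epan)
Kp = 4.91 / (1.00 × 6.3) = 4.91 / 6.300 = 0.7794

0.78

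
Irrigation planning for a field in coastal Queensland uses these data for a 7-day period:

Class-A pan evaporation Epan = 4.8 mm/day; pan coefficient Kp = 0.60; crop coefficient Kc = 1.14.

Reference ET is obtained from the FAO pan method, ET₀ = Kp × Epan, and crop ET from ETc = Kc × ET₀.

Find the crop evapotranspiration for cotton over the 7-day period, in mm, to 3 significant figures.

ET₀ = 0.60 × 4.8 = 2.8800 mm/d
ETc = Kc × ET₀ = 1.14 × 2.8800 = 3.2832 mm/d
Over 7 days: 3.2832 × 7 = 22.982 mm

23.0 mm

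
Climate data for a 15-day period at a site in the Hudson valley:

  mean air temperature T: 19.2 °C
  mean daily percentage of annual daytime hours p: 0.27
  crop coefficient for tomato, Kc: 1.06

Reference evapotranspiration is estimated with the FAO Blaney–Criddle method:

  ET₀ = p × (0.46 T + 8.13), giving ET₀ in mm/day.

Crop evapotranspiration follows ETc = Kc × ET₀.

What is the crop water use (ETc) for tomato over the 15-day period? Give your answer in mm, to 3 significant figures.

72.8 mm

ET₀ = 0.27 × (0.46 × 19.2 + 8.13) = 0.27 × 16.962 = 4.5797 mm/d
ETc = Kc × ET₀ = 1.06 × 4.5797 = 4.8545 mm/d
Over 15 days: 4.8545 × 15 = 72.818 mm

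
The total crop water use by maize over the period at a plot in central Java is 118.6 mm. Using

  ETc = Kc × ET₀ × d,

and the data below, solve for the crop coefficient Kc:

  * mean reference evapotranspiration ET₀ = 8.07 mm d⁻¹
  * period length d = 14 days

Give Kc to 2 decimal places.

ETc = Kc × ET₀ × d  ⇒  Kc = ETc / (ET₀ × d)
Kc = 118.6 / (8.07 × 14) = 118.6 / 112.98 = 1.0497

1.05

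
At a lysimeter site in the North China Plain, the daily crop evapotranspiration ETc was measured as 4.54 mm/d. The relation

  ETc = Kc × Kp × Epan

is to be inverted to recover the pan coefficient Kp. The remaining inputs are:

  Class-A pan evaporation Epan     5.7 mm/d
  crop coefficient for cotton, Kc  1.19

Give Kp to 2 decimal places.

ETc = Kc × Kp × Epan  ⇒  Kp = ETc / (Kc × Epan)
Kp = 4.54 / (1.19 × 5.7) = 4.54 / 6.783 = 0.6693

0.67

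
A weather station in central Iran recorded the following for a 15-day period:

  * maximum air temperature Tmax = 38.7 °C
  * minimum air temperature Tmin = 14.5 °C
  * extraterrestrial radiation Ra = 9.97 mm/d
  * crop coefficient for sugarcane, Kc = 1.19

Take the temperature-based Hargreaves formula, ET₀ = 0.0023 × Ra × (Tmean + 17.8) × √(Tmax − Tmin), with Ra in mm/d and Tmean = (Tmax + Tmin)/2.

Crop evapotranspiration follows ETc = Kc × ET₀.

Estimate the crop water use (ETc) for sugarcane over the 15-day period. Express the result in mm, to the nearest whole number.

89 mm

Tmean = (38.7 + 14.5)/2 = 26.60 °C
ET₀ = 0.0023 × 9.97 × (26.60 + 17.8) × √24.2 = 0.0023 × 9.97 × 44.40 × 4.9193 = 5.0085 mm/d
ETc = Kc × ET₀ = 1.19 × 5.0085 = 5.9601 mm/d
Over 15 days: 5.9601 × 15 = 89.402 mm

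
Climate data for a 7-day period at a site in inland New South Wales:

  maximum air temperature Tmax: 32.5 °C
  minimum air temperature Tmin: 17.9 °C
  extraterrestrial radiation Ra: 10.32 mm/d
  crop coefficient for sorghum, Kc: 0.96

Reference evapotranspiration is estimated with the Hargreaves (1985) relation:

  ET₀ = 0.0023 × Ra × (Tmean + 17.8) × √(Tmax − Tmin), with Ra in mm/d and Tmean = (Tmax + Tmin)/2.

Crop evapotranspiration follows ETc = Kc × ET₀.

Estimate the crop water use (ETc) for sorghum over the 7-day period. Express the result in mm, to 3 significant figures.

Tmean = (32.5 + 17.9)/2 = 25.20 °C
ET₀ = 0.0023 × 10.32 × (25.20 + 17.8) × √14.6 = 0.0023 × 10.32 × 43.00 × 3.8210 = 3.8999 mm/d
ETc = Kc × ET₀ = 0.96 × 3.8999 = 3.7439 mm/d
Over 7 days: 3.7439 × 7 = 26.207 mm

26.2 mm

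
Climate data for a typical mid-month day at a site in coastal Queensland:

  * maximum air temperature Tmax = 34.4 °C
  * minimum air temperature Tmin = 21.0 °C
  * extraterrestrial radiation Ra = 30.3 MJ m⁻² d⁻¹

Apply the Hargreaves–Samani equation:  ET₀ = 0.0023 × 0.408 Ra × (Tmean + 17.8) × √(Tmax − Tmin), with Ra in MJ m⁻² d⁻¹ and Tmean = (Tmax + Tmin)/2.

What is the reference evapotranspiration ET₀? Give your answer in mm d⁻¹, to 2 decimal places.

4.74 mm d⁻¹

Tmean = (34.4 + 21.0)/2 = 27.70 °C
0.408 Ra = 0.408 × 30.3 = 12.3624 mm/d equivalent
ET₀ = 0.0023 × 12.3624 × (27.70 + 17.8) × √13.4 = 0.0023 × 12.3624 × 45.50 × 3.6606 = 4.7358 mm/d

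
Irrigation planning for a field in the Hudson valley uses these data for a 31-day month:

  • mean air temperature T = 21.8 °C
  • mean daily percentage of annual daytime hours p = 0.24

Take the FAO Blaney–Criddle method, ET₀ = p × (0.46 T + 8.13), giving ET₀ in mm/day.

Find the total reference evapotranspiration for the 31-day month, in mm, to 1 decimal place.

135.1 mm

ET₀ = 0.24 × (0.46 × 21.8 + 8.13) = 0.24 × 18.158 = 4.3579 mm/d
Monthly total = 4.3579 × 31 = 135.095 mm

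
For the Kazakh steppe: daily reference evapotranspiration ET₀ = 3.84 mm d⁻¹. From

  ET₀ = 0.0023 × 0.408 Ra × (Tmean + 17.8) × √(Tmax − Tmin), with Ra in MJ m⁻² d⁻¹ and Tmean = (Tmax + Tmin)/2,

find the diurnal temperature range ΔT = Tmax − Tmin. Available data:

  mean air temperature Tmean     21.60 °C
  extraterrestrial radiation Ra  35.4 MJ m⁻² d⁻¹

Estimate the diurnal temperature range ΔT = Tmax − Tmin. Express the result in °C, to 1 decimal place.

√ΔT = ET₀ / [0.0023 × 0.408 × Ra × (Tmean+17.8)] = 3.84 / (0.0023 × 14.4432 × 39.40) = 2.9339
ΔT = 2.9339² = 8.608 °C

8.6 °C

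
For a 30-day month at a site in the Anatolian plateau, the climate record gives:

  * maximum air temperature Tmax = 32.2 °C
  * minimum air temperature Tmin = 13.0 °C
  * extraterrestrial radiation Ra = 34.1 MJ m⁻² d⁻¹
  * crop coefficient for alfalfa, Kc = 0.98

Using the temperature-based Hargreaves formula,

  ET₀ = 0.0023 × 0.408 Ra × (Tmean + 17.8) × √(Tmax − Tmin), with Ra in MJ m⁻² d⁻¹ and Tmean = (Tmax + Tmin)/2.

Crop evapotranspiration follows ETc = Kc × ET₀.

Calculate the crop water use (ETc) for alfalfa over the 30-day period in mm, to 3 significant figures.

Tmean = (32.2 + 13.0)/2 = 22.60 °C
0.408 Ra = 0.408 × 34.1 = 13.9128 mm/d equivalent
ET₀ = 0.0023 × 13.9128 × (22.60 + 17.8) × √19.2 = 0.0023 × 13.9128 × 40.40 × 4.3818 = 5.6647 mm/d
ETc = Kc × ET₀ = 0.98 × 5.6647 = 5.5514 mm/d
Over 30 days: 5.5514 × 30 = 166.542 mm

167 mm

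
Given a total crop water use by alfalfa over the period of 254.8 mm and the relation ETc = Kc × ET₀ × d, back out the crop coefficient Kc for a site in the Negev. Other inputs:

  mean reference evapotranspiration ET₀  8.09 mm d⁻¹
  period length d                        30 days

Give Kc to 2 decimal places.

ETc = Kc × ET₀ × d  ⇒  Kc = ETc / (ET₀ × d)
Kc = 254.8 / (8.09 × 30) = 254.8 / 242.70 = 1.0499

1.05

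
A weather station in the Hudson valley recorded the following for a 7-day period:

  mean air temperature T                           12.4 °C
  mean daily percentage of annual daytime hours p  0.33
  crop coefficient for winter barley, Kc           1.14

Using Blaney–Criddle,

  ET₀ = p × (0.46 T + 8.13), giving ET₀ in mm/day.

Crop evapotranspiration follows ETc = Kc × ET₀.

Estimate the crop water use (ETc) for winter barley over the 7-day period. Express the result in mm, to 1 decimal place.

ET₀ = 0.33 × (0.46 × 12.4 + 8.13) = 0.33 × 13.834 = 4.5652 mm/d
ETc = Kc × ET₀ = 1.14 × 4.5652 = 5.2043 mm/d
Over 7 days: 5.2043 × 7 = 36.430 mm

36.4 mm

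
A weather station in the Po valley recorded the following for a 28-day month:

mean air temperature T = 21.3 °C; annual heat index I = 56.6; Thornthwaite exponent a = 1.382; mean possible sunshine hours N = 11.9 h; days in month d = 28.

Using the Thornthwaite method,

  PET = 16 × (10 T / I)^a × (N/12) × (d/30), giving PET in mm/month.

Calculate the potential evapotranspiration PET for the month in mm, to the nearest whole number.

10T/I = 10 × 21.3 / 56.6 = 3.7633
(10T/I)^a = 3.7633^1.382 = 6.2436
Uncorrected PET = 16 × 6.2436 = 99.898 mm
Correction = (N/12)(d/30) = (11.9/12)(28/30) = 0.9256
PET = 99.898 × 0.9256 = 92.466 mm/month

92 mm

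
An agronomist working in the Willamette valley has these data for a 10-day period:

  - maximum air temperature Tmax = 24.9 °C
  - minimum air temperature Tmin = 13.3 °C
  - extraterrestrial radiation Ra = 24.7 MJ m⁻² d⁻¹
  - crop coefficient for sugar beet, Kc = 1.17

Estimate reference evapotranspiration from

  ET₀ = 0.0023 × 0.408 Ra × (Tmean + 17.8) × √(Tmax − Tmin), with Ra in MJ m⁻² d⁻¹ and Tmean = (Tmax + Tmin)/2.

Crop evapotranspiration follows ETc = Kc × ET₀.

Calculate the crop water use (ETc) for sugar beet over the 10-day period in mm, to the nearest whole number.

34 mm

Tmean = (24.9 + 13.3)/2 = 19.10 °C
0.408 Ra = 0.408 × 24.7 = 10.0776 mm/d equivalent
ET₀ = 0.0023 × 10.0776 × (19.10 + 17.8) × √11.6 = 0.0023 × 10.0776 × 36.90 × 3.4059 = 2.9130 mm/d
ETc = Kc × ET₀ = 1.17 × 2.9130 = 3.4082 mm/d
Over 10 days: 3.4082 × 10 = 34.082 mm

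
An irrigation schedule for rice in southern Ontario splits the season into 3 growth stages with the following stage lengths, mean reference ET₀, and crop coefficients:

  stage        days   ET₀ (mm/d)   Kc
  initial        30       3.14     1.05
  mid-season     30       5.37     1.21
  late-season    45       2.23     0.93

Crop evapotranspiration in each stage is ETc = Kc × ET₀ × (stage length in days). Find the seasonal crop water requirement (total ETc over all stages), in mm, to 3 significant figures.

initial: 1.05 × 3.14 × 30 = 98.91 mm
mid-season: 1.21 × 5.37 × 30 = 194.93 mm
late-season: 0.93 × 2.23 × 45 = 93.33 mm
Seasonal total = 387.17 mm

387 mm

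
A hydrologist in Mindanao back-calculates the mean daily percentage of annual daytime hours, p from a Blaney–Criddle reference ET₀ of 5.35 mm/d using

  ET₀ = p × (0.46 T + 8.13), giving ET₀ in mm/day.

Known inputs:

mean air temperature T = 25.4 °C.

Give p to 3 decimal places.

p = ET₀ / (0.46 T + 8.13) = 5.35 / (0.46 × 25.4 + 8.13) = 5.35 / 19.814 = 0.2700

0.270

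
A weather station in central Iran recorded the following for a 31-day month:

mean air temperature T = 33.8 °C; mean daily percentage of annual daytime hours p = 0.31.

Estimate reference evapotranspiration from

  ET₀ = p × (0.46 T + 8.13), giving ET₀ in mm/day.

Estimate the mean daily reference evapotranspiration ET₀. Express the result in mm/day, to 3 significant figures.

ET₀ = 0.31 × (0.46 × 33.8 + 8.13) = 0.31 × 23.678 = 7.3402 mm/d

7.34 mm/day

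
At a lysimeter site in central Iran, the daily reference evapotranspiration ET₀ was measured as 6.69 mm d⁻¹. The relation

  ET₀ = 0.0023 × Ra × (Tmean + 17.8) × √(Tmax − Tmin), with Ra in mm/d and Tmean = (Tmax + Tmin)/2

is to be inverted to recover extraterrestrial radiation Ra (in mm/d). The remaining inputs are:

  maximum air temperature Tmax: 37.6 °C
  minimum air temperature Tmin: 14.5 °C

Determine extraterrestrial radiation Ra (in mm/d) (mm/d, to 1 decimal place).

Tmean = 26.05 °C; √ΔT = 4.8062
Ra = ET₀ / [0.0023 × (Tmean+17.8) × √ΔT] = 6.69 / (0.0023 × 43.85 × 4.8062) = 13.802 mm/d

13.8 mm/d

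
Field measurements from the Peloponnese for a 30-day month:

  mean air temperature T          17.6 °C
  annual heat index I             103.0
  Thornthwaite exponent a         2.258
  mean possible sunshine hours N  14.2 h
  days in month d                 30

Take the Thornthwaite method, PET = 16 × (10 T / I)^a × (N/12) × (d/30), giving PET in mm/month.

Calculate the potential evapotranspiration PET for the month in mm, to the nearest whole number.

10T/I = 10 × 17.6 / 103.0 = 1.7087
(10T/I)^a = 1.7087^2.258 = 3.3524
Uncorrected PET = 16 × 3.3524 = 53.638 mm
Correction = (N/12)(d/30) = (14.2/12)(30/30) = 1.1833
PET = 53.638 × 1.1833 = 63.470 mm/month

63 mm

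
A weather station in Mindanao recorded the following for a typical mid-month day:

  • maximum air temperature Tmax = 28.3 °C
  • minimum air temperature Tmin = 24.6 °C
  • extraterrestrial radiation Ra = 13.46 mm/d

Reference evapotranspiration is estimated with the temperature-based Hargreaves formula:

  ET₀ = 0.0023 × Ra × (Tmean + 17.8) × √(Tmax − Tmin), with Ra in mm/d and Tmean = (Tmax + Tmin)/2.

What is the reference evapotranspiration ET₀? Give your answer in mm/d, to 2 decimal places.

2.64 mm/d

Tmean = (28.3 + 24.6)/2 = 26.45 °C
ET₀ = 0.0023 × 13.46 × (26.45 + 17.8) × √3.7 = 0.0023 × 13.46 × 44.25 × 1.9235 = 2.6350 mm/d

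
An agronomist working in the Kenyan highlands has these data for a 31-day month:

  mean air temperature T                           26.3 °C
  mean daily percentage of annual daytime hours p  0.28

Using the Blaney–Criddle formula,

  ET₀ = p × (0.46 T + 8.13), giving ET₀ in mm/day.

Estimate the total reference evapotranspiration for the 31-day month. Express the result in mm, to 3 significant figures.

ET₀ = 0.28 × (0.46 × 26.3 + 8.13) = 0.28 × 20.228 = 5.6638 mm/d
Monthly total = 5.6638 × 31 = 175.578 mm

176 mm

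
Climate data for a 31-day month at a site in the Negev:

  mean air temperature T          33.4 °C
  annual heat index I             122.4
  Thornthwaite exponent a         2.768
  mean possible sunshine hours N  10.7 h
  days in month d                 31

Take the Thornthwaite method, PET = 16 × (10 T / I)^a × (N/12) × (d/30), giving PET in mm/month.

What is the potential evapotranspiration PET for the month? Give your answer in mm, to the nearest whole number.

10T/I = 10 × 33.4 / 122.4 = 2.7288
(10T/I)^a = 2.7288^2.768 = 16.0979
Uncorrected PET = 16 × 16.0979 = 257.566 mm
Correction = (N/12)(d/30) = (10.7/12)(31/30) = 0.9214
PET = 257.566 × 0.9214 = 237.321 mm/month

237 mm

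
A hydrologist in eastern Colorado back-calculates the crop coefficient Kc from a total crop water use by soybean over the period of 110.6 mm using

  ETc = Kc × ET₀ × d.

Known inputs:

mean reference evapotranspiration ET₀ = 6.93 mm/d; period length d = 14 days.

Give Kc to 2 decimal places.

1.14

ETc = Kc × ET₀ × d  ⇒  Kc = ETc / (ET₀ × d)
Kc = 110.6 / (6.93 × 14) = 110.6 / 97.02 = 1.1400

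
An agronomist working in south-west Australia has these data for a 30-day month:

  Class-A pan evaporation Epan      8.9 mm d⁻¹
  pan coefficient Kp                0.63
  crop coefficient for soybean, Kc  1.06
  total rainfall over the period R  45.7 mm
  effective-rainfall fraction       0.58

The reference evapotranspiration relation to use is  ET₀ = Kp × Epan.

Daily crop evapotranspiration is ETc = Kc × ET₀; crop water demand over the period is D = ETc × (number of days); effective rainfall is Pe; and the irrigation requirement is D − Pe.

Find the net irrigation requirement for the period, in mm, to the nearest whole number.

ET₀ = 0.63 × 8.9 = 5.6070 mm/d
ETc = Kc × ET₀ = 1.06 × 5.6070 = 5.9434 mm/d
Crop demand D = ETc × 30 d = 5.9434 × 30 = 178.302 mm
Pe = 0.58 × 45.7 = 26.506 mm
D − Pe = 178.302 − 26.506 = 151.796 mm

152 mm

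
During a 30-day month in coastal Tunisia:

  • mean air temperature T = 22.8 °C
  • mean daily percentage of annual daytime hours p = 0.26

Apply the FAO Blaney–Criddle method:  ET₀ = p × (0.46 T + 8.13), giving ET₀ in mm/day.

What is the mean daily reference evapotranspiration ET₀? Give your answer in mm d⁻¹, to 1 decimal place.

ET₀ = 0.26 × (0.46 × 22.8 + 8.13) = 0.26 × 18.618 = 4.8407 mm/d

4.8 mm d⁻¹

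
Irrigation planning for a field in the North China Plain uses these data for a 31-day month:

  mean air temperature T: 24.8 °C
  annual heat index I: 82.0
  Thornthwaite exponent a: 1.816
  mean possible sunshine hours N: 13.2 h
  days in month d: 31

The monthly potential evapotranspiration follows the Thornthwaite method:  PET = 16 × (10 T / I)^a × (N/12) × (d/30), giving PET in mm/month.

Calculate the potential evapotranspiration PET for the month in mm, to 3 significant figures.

10T/I = 10 × 24.8 / 82.0 = 3.0244
(10T/I)^a = 3.0244^1.816 = 7.4618
Uncorrected PET = 16 × 7.4618 = 119.389 mm
Correction = (N/12)(d/30) = (13.2/12)(31/30) = 1.1367
PET = 119.389 × 1.1367 = 135.709 mm/month

136 mm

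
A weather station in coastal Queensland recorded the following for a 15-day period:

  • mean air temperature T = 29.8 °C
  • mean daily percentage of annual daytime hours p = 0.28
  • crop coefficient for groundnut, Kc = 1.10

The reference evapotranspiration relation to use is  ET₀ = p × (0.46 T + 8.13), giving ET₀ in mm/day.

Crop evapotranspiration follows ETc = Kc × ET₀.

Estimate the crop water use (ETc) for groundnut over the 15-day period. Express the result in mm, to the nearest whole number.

ET₀ = 0.28 × (0.46 × 29.8 + 8.13) = 0.28 × 21.838 = 6.1146 mm/d
ETc = Kc × ET₀ = 1.10 × 6.1146 = 6.7261 mm/d
Over 15 days: 6.7261 × 15 = 100.892 mm

101 mm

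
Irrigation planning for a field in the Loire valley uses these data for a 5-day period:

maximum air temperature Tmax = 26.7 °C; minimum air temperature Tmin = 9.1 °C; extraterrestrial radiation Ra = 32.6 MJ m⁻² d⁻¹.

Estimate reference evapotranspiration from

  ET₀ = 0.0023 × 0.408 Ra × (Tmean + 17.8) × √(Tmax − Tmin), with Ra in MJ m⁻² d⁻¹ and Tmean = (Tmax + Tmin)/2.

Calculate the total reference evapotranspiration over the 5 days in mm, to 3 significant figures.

22.9 mm

Tmean = (26.7 + 9.1)/2 = 17.90 °C
0.408 Ra = 0.408 × 32.6 = 13.3008 mm/d equivalent
ET₀ = 0.0023 × 13.3008 × (17.90 + 17.8) × √17.6 = 0.0023 × 13.3008 × 35.70 × 4.1952 = 4.5817 mm/d
Over 5 days: 4.5817 × 5 = 22.909 mm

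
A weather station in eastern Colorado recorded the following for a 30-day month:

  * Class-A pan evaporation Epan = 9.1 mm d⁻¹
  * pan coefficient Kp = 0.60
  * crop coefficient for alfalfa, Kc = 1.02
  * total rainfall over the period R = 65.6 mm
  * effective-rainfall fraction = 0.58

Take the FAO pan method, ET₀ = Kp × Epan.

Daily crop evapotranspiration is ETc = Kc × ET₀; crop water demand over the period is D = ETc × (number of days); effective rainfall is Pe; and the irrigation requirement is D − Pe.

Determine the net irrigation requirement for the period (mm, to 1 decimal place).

129.0 mm

ET₀ = 0.60 × 9.1 = 5.4600 mm/d
ETc = Kc × ET₀ = 1.02 × 5.4600 = 5.5692 mm/d
Crop demand D = ETc × 30 d = 5.5692 × 30 = 167.076 mm
Pe = 0.58 × 65.6 = 38.048 mm
D − Pe = 167.076 − 38.048 = 129.028 mm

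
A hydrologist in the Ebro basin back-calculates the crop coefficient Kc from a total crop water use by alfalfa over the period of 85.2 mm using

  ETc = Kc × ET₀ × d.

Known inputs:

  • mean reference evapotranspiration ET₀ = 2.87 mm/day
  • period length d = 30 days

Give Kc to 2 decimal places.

0.99

ETc = Kc × ET₀ × d  ⇒  Kc = ETc / (ET₀ × d)
Kc = 85.2 / (2.87 × 30) = 85.2 / 86.10 = 0.9895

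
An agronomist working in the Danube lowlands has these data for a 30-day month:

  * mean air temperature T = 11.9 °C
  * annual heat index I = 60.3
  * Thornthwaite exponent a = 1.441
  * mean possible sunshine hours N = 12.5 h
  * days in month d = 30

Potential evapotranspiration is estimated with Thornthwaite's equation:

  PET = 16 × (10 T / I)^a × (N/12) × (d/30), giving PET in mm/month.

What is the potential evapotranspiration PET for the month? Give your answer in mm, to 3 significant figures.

44.4 mm

10T/I = 10 × 11.9 / 60.3 = 1.9735
(10T/I)^a = 1.9735^1.441 = 2.6634
Uncorrected PET = 16 × 2.6634 = 42.614 mm
Correction = (N/12)(d/30) = (12.5/12)(30/30) = 1.0417
PET = 42.614 × 1.0417 = 44.391 mm/month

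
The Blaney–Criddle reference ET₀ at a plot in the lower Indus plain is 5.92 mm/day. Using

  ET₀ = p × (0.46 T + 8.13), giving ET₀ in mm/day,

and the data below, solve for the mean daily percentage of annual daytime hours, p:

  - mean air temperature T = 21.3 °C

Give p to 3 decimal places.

0.330

p = ET₀ / (0.46 T + 8.13) = 5.92 / (0.46 × 21.3 + 8.13) = 5.92 / 17.928 = 0.3302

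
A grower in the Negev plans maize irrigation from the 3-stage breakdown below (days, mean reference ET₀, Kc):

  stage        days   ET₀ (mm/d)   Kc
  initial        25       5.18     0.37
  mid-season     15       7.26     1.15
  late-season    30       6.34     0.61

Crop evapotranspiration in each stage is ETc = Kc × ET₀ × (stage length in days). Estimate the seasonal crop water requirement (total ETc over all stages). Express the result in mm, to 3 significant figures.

289 mm

initial: 0.37 × 5.18 × 25 = 47.92 mm
mid-season: 1.15 × 7.26 × 15 = 125.24 mm
late-season: 0.61 × 6.34 × 30 = 116.02 mm
Seasonal total = 289.18 mm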